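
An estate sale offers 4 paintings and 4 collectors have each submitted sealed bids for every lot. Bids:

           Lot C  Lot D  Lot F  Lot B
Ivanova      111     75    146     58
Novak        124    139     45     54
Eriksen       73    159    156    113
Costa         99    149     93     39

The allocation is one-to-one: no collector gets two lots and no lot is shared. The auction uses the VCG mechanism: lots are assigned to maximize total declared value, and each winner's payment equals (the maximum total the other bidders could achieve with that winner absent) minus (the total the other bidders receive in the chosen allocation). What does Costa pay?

Efficient allocation: Ivanova→Lot F ($146), Novak→Lot C ($124), Eriksen→Lot B ($113), Costa→Lot D ($149); total welfare W = $532.
Costa receives Lot D at value $149, so the others get W − 149 = $383.
Without Costa: best allocation of the remaining 3 bidders over all 4 lots is Ivanova→Lot F ($146), Novak→Lot C ($124), Eriksen→Lot D ($159), total $429.
VCG payment = (others' best without Costa) − (others' welfare with Costa) = 429 − 383 = $46.

Costa pays $46.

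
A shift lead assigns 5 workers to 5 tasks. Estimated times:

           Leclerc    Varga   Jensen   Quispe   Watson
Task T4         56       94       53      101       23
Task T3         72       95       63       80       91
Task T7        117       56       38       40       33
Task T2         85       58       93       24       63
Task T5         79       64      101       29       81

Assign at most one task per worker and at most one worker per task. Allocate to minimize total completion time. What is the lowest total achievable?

Optimal: Leclerc→Task T3 (72 min), Varga→Task T2 (58 min), Jensen→Task T7 (38 min), Quispe→Task T5 (29 min), Watson→Task T4 (23 min) — total 72+58+38+29+23 = 220 min.
Row-greedy (each worker in turn takes its cheapest remaining task) gives 280 min, worse by 60.
Next-best assignment: Leclerc→Task T3, Varga→Task T5, Jensen→Task T7, Quispe→Task T2, Watson→Task T4 = 221 min.
No other one-to-one assignment undercuts 220 min.

Min total: 220 min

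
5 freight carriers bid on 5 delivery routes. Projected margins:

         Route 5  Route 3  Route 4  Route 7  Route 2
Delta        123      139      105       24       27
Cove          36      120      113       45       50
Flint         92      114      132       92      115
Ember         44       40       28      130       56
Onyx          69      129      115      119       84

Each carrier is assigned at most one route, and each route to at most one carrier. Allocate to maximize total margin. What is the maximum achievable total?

This is a one-to-one assignment (maximum-weight bipartite matching).
Optimal: Delta→Route 5 ($123k), Cove→Route 4 ($113k), Flint→Route 2 ($115k), Ember→Route 7 ($130k), Onyx→Route 3 ($129k) — total 123+113+115+130+129 = $610k.
Row-greedy (each carrier in turn takes its best remaining route) gives $566k, worse by 44.
No other one-to-one assignment exceeds $610k.

Max total: $610k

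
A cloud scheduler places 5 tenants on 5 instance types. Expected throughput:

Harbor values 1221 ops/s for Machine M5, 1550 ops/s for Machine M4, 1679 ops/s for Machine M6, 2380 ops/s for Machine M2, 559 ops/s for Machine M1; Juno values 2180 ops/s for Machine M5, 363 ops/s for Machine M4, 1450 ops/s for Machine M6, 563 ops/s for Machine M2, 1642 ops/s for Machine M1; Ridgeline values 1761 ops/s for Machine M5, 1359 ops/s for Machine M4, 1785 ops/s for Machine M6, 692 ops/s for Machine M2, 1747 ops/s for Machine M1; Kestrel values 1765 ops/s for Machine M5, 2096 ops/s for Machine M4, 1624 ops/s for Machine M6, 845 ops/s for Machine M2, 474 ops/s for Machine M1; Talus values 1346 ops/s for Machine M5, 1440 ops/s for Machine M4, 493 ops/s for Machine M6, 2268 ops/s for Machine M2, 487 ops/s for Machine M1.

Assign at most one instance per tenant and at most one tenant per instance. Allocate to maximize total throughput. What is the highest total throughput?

Maximum total: 9970 ops/s

Optimal: Harbor→Machine M6 (1679 ops/s), Juno→Machine M5 (2180 ops/s), Ridgeline→Machine M1 (1747 ops/s), Kestrel→Machine M4 (2096 ops/s), Talus→Machine M2 (2268 ops/s) — total 1679+2180+1747+2096+2268 = 9970 ops/s.
Max-entry greedy (repeatedly take the single best remaining cell) gives 8928 ops/s, worse by 1042.
Swapping Ridgeline↔Harbor (Ridgeline→Machine M6 1785 ops/s, Harbor→Machine M1 559 ops/s) loses 1082.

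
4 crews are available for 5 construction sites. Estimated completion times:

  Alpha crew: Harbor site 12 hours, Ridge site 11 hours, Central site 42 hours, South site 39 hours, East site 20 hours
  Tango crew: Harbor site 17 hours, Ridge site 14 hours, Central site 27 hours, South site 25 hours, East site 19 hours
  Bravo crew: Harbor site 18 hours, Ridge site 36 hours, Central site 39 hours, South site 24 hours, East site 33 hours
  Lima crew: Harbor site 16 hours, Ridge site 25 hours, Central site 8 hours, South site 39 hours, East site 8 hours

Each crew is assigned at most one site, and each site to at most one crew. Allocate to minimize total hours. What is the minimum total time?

Minimum total: 56 hours

Optimal: Alpha crew→Ridge site (11 hours), Tango crew→East site (19 hours), Bravo crew→Harbor site (18 hours), Lima crew→Central site (8 hours) — total 11+19+18+8 = 56 hours.
Row-greedy (each crew in turn takes its cheapest remaining site) gives 60 hours, worse by 4.
Swapping Tango crew↔Bravo crew (Tango crew→Harbor site 17 hours, Bravo crew→East site 33 hours) adds 13.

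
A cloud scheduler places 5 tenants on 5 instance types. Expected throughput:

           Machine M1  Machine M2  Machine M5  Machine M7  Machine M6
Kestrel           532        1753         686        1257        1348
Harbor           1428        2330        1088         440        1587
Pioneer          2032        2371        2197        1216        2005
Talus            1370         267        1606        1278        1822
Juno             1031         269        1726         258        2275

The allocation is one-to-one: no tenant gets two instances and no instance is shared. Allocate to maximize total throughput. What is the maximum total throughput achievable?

Treat this as an assignment problem: match each tenant to one instance.
Optimal: Kestrel→Machine M7 (1257 ops/s), Harbor→Machine M2 (2330 ops/s), Pioneer→Machine M1 (2032 ops/s), Talus→Machine M5 (1606 ops/s), Juno→Machine M6 (2275 ops/s) — total 1257+2330+2032+1606+2275 = 9500 ops/s.
Row-greedy (each tenant in turn takes its best remaining instance) gives 7165 ops/s, worse by 2335.

Max total: 9500 ops/s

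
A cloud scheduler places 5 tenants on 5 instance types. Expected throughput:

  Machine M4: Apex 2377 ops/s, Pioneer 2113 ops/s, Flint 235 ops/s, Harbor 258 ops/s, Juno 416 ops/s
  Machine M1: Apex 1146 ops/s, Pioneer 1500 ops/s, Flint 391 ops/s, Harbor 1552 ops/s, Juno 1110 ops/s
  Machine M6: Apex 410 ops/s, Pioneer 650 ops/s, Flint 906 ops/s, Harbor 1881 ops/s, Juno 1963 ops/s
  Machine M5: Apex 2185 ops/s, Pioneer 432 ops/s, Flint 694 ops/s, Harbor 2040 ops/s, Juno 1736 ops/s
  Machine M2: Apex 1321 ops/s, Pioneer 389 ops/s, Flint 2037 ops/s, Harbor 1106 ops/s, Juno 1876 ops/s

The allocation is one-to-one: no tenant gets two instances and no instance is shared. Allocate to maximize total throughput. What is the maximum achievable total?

Optimal: Apex→Machine M4 (2377 ops/s), Pioneer→Machine M1 (1500 ops/s), Flint→Machine M2 (2037 ops/s), Harbor→Machine M5 (2040 ops/s), Juno→Machine M6 (1963 ops/s) — total 2377+1500+2037+2040+1963 = 9917 ops/s.
Column-greedy (each instance in turn goes to its best remaining tenant) gives 6975 ops/s, worse by 2942.
Every other assignment is strictly worse.

Max total: 9917 ops/s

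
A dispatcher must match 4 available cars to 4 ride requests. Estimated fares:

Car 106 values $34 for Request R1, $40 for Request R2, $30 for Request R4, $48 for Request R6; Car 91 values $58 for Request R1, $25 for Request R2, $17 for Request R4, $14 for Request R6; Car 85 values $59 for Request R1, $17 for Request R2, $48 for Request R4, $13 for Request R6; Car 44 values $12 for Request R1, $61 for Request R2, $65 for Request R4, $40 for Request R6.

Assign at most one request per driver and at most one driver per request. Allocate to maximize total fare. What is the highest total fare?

Maximum total: $215

Optimal: Car 106→Request R6 ($48), Car 91→Request R1 ($58), Car 85→Request R4 ($48), Car 44→Request R2 ($61) — total 48+58+48+61 = $215.
Max-entry greedy (repeatedly take the single best remaining cell) gives $197, worse by 18.
Next-best assignment: Car 106→Request R6, Car 91→Request R2, Car 85→Request R1, Car 44→Request R4 = $197.
Swapping Car 44↔Car 106 (Car 44→Request R6 $40, Car 106→Request R2 $40) loses 29.
No other one-to-one assignment exceeds $215.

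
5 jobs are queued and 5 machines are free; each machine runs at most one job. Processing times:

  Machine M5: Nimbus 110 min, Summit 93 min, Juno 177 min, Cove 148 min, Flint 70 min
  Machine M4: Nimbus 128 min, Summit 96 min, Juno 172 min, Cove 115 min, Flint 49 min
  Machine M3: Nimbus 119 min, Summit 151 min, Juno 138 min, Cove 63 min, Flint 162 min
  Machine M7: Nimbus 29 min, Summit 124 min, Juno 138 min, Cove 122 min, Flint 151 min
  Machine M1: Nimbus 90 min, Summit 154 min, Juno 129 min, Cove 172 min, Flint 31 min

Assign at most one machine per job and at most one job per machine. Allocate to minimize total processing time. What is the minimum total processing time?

Minimum total: 363 min

Optimal: Nimbus→Machine M7 (29 min), Summit→Machine M5 (93 min), Juno→Machine M1 (129 min), Cove→Machine M3 (63 min), Flint→Machine M4 (49 min) — total 29+93+129+63+49 = 363 min.
Column-greedy (each machine in turn goes to its cheapest remaining job) gives 387 min, worse by 24.
Next-best assignment: Nimbus→Machine M7, Summit→Machine M4, Juno→Machine M1, Cove→Machine M3, Flint→Machine M5 = 387 min.
Every other assignment is strictly worse.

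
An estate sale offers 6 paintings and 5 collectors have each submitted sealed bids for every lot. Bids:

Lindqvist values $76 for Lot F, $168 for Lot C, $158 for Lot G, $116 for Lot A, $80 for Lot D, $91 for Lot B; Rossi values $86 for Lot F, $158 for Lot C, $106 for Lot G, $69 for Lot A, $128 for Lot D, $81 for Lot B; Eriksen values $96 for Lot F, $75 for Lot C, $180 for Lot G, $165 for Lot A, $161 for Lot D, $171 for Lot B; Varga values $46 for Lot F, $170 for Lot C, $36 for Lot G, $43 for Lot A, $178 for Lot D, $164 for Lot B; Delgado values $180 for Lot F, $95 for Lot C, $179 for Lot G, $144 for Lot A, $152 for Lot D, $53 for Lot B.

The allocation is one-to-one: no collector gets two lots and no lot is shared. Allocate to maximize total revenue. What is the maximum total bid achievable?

Maximum total: $845

Optimal: Lindqvist→Lot G ($158), Rossi→Lot C ($158), Eriksen→Lot B ($171), Varga→Lot D ($178), Delgado→Lot F ($180) — total 158+158+171+178+180 = $845.
Max-entry greedy (repeatedly take the single best remaining cell) gives $787, worse by 58.
Next-best assignment: Lindqvist→Lot G, Rossi→Lot C, Eriksen→Lot A, Varga→Lot D, Delgado→Lot F = $839.
Swapping Delgado↔Lindqvist (Delgado→Lot G $179, Lindqvist→Lot F $76) loses 83.
Every other assignment is strictly worse.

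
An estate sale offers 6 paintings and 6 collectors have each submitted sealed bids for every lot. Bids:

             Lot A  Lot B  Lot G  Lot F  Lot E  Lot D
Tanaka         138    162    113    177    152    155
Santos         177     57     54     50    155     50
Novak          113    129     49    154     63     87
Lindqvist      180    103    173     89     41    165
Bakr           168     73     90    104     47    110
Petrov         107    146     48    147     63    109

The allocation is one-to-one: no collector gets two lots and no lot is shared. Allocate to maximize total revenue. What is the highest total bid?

Treat this as an assignment problem: match each collector to one lot.
Optimal: Tanaka→Lot D ($155), Santos→Lot E ($155), Novak→Lot F ($154), Lindqvist→Lot G ($173), Bakr→Lot A ($168), Petrov→Lot B ($146) — total 155+155+154+173+168+146 = $951.
Row-greedy (each collector in turn takes its best remaining lot) gives $829, worse by 122.
Next-best assignment: Tanaka→Lot D, Santos→Lot E, Novak→Lot B, Lindqvist→Lot G, Bakr→Lot A, Petrov→Lot F = $927.
Swapping Lindqvist↔Novak (Lindqvist→Lot F $89, Novak→Lot G $49) loses 189.

Maximum total: $951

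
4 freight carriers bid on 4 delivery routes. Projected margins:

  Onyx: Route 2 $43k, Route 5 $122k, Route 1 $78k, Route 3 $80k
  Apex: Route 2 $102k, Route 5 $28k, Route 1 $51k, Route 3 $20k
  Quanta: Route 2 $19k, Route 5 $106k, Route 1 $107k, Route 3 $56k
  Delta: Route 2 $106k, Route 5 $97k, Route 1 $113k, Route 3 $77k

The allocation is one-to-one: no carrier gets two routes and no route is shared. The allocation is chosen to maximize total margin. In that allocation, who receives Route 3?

Delta receives Route 3.

Optimal: Onyx→Route 5 ($122k), Apex→Route 2 ($102k), Quanta→Route 1 ($107k), Delta→Route 3 ($77k) — total 122+102+107+77 = $408k.
Max-entry greedy (repeatedly take the single best remaining cell) gives $393k, worse by 15.
Swapping Quanta↔Onyx (Quanta→Route 5 $106k, Onyx→Route 1 $78k) loses 45.
Every other assignment is strictly worse.
Delta's own top route is Route 1 ($113k), but forcing Delta→Route 1 and reassigning the rest optimally gives only $401k — worse by 7.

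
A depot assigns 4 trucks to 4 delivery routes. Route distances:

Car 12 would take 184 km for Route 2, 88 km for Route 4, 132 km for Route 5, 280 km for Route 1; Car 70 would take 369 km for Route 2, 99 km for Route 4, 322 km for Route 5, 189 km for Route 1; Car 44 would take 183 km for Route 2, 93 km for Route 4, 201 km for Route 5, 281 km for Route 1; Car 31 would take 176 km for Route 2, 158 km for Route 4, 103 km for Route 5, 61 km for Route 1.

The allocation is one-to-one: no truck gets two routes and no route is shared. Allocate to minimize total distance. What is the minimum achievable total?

Optimal: Car 12→Route 5 (132 km), Car 70→Route 4 (99 km), Car 44→Route 2 (183 km), Car 31→Route 1 (61 km) — total 132+99+183+61 = 475 km.
Row-greedy (each truck in turn takes its cheapest remaining route) gives 563 km, worse by 88.
Swapping Car 44↔Car 70 (Car 44→Route 4 93 km, Car 70→Route 2 369 km) adds 180.

Min total: 475 km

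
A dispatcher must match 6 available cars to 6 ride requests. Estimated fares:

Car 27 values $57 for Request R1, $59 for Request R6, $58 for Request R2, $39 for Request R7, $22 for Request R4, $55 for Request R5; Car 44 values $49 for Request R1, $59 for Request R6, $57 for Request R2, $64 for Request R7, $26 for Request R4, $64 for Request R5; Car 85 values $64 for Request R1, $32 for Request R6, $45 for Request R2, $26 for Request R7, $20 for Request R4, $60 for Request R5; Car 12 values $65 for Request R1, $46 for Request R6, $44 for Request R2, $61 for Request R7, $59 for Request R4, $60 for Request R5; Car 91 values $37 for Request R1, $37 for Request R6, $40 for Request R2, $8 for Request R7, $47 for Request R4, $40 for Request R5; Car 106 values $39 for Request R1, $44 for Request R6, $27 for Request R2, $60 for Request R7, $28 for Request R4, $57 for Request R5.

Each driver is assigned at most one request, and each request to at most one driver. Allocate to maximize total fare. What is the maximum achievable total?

Max total: $349

Treat this as an assignment problem: match each driver to one request.
Optimal: Car 27→Request R2 ($58), Car 44→Request R6 ($59), Car 85→Request R5 ($60), Car 12→Request R1 ($65), Car 91→Request R4 ($47), Car 106→Request R7 ($60) — total 58+59+60+65+47+60 = $349.
Max-entry greedy (repeatedly take the single best remaining cell) gives $322, worse by 27.
Next-best assignment: Car 27→Request R6, Car 44→Request R2, Car 85→Request R5, Car 12→Request R1, Car 91→Request R4, Car 106→Request R7 = $348.
Swapping Car 106↔Car 27 (Car 106→Request R2 $27, Car 27→Request R7 $39) loses 52.
Every other assignment is strictly worse.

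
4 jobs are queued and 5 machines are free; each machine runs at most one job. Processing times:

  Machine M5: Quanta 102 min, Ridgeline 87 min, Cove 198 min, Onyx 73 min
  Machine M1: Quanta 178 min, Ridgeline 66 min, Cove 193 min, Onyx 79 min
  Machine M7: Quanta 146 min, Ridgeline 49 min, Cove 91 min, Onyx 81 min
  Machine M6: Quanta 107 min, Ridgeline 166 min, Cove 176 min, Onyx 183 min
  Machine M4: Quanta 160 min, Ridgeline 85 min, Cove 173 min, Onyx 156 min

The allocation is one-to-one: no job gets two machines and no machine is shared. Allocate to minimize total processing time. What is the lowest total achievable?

Minimum total: 337 min

Optimal: Quanta→Machine M6 (107 min), Ridgeline→Machine M1 (66 min), Cove→Machine M7 (91 min), Onyx→Machine M5 (73 min) — total 107+66+91+73 = 337 min.
Min-entry greedy (repeatedly take the single cheapest remaining cell) gives 402 min, worse by 65.
Next-best assignment: Quanta→Machine M6, Ridgeline→Machine M4, Cove→Machine M7, Onyx→Machine M5 = 356 min.
Swapping Cove↔Onyx (Cove→Machine M5 198 min, Onyx→Machine M7 81 min) adds 115.
No other one-to-one assignment undercuts 337 min.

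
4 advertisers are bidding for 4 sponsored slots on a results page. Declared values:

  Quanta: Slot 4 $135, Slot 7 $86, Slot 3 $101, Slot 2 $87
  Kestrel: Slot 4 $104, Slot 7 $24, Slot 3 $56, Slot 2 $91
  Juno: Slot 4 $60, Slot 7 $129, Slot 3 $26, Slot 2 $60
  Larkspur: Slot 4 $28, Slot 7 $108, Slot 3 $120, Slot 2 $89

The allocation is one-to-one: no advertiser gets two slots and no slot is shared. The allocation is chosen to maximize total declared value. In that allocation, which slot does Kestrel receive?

Kestrel receives Slot 2.

Optimal: Quanta→Slot 4 ($135), Kestrel→Slot 2 ($91), Juno→Slot 7 ($129), Larkspur→Slot 3 ($120) — total 135+91+129+120 = $475.
Checked against all permutations: $475 is optimal.
Kestrel's own top slot is Slot 4 ($104), but forcing Kestrel→Slot 4 and reassigning the rest optimally gives only $440 — worse by 35.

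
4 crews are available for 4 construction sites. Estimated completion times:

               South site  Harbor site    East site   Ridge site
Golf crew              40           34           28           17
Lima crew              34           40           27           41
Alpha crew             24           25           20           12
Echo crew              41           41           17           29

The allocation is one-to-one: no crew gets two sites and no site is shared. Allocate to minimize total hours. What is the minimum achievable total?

This is a one-to-one assignment (minimum-cost bipartite matching).
Optimal: Golf crew→Ridge site (17 hours), Lima crew→South site (34 hours), Alpha crew→Harbor site (25 hours), Echo crew→East site (17 hours) — total 17+34+25+17 = 93 hours.
Column-greedy (each site in turn goes to its cheapest remaining crew) gives 116 hours, worse by 23.
Next-best assignment: Golf crew→Harbor site, Lima crew→South site, Alpha crew→Ridge site, Echo crew→East site = 97 hours.
Checked against all permutations: 93 hours is optimal.

Min total: 93 hours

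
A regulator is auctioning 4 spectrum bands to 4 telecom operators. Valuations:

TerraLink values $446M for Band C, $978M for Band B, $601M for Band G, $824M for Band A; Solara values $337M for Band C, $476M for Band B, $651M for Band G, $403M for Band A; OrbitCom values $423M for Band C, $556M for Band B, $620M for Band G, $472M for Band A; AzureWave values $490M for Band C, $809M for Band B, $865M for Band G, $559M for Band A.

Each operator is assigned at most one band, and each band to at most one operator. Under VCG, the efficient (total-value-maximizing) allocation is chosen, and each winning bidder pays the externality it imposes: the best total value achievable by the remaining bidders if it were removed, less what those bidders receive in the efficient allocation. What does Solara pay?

Efficient allocation: TerraLink→Band A ($824M), Solara→Band G ($651M), OrbitCom→Band C ($423M), AzureWave→Band B ($809M); total welfare W = $2707M.
Solara receives Band G at value $651M, so the others get W − 651 = $2056M.
Without Solara: best allocation of the remaining 3 bidders over all 4 bands is TerraLink→Band B ($978M), OrbitCom→Band A ($472M), AzureWave→Band G ($865M), total $2315M.
VCG payment = (others' best without Solara) − (others' welfare with Solara) = 2315 − 2056 = $259M.

Solara pays $259M.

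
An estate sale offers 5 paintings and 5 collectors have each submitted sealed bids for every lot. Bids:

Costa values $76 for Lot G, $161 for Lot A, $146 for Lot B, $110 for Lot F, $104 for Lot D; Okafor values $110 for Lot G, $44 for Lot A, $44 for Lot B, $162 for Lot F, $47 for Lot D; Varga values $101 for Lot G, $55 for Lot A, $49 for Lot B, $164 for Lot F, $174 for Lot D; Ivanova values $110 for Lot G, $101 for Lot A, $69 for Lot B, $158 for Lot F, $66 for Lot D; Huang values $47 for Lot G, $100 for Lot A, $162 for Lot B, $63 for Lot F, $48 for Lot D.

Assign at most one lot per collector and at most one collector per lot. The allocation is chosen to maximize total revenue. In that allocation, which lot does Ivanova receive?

Ivanova receives Lot G.

This is the linear assignment problem.
Optimal: Costa→Lot A ($161), Okafor→Lot F ($162), Varga→Lot D ($174), Ivanova→Lot G ($110), Huang→Lot B ($162) — total 161+162+174+110+162 = $769.
Next-best assignment: Costa→Lot A, Okafor→Lot G, Varga→Lot D, Ivanova→Lot F, Huang→Lot B = $765.
Every other assignment is strictly worse.
Ivanova's own top lot is Lot F ($158), but forcing Ivanova→Lot F and reassigning the rest optimally gives only $765 — worse by 4.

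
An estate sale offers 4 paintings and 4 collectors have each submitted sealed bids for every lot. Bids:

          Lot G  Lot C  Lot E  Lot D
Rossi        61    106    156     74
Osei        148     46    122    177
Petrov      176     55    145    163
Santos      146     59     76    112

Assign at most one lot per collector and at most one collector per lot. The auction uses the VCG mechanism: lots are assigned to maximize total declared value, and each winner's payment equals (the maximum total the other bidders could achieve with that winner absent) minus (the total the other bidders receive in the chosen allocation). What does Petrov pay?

Petrov pays $50.

Efficient allocation: Rossi→Lot C ($106), Osei→Lot D ($177), Petrov→Lot E ($145), Santos→Lot G ($146); total welfare W = $574.
Petrov receives Lot E at value $145, so the others get W − 145 = $429.
Without Petrov: best allocation of the remaining 3 bidders over all 4 lots is Rossi→Lot E ($156), Osei→Lot D ($177), Santos→Lot G ($146), total $479.
VCG payment = (others' best without Petrov) − (others' welfare with Petrov) = 479 − 429 = $50.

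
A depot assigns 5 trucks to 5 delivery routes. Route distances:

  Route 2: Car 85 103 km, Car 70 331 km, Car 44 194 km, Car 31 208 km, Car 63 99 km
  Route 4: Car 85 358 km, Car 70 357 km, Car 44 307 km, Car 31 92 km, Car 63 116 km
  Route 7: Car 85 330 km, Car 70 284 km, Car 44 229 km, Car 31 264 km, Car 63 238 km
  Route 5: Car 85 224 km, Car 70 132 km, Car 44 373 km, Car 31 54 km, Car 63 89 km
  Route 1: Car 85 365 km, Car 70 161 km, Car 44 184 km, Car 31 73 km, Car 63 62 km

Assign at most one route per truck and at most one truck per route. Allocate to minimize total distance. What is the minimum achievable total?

This is a one-to-one assignment (minimum-cost bipartite matching).
Optimal: Car 85→Route 2 (103 km), Car 70→Route 5 (132 km), Car 44→Route 7 (229 km), Car 31→Route 4 (92 km), Car 63→Route 1 (62 km) — total 103+132+229+92+62 = 618 km.
Row-greedy (each truck in turn takes its cheapest remaining route) gives 749 km, worse by 131.
Next-best assignment: Car 85→Route 2, Car 70→Route 5, Car 44→Route 7, Car 31→Route 1, Car 63→Route 4 = 653 km.

Minimum total: 618 km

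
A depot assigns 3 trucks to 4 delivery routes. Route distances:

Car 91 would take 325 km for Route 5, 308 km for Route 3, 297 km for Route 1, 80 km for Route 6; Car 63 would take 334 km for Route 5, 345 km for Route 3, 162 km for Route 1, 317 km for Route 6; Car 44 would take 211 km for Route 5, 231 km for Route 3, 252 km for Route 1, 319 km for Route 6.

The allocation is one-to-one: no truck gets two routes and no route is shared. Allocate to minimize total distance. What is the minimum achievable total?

Min total: 453 km

Optimal: Car 91→Route 6 (80 km), Car 63→Route 1 (162 km), Car 44→Route 5 (211 km) — total 80+162+211 = 453 km.
Next-best assignment: Car 91→Route 6, Car 63→Route 1, Car 44→Route 3 = 473 km.
Swapping Car 44↔Car 63 (Car 44→Route 1 252 km, Car 63→Route 5 334 km) adds 213.
Checked against all permutations: 453 km is optimal.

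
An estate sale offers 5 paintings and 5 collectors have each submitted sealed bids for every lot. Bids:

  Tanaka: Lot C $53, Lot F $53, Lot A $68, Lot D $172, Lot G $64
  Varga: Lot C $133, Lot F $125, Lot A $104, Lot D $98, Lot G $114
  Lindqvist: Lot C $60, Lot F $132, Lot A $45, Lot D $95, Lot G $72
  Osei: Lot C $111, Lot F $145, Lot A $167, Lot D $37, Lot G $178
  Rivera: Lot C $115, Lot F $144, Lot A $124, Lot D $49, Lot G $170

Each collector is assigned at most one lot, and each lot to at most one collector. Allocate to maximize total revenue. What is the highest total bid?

Optimal: Tanaka→Lot D ($172), Varga→Lot C ($133), Lindqvist→Lot F ($132), Osei→Lot A ($167), Rivera→Lot G ($170) — total 172+133+132+167+170 = $774.
Column-greedy (each lot in turn goes to its best remaining collector) gives $646, worse by 128.
Next-best assignment: Tanaka→Lot D, Varga→Lot C, Lindqvist→Lot F, Osei→Lot G, Rivera→Lot A = $739.
No other one-to-one assignment exceeds $774.

Max total: $774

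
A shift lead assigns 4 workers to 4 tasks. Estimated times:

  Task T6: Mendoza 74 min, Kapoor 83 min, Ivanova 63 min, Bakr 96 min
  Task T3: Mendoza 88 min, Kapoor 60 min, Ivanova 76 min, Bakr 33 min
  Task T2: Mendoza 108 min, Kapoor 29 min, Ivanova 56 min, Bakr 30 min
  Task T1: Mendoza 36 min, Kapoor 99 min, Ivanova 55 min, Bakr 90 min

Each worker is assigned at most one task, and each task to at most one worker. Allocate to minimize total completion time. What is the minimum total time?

Optimal: Mendoza→Task T1 (36 min), Kapoor→Task T2 (29 min), Ivanova→Task T6 (63 min), Bakr→Task T3 (33 min) — total 36+29+63+33 = 161 min.
Every other assignment is strictly worse.

Minimum total: 161 min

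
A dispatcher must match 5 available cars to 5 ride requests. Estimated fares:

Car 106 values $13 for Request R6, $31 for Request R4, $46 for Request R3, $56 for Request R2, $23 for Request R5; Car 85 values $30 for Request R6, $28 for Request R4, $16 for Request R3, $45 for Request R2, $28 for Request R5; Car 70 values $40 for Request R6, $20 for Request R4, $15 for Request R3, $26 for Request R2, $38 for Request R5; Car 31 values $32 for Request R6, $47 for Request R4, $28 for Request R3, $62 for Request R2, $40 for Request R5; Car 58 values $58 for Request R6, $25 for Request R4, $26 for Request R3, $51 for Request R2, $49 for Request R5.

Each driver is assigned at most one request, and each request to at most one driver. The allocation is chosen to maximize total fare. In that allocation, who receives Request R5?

Car 70 receives Request R5.

Optimal: Car 106→Request R3 ($46), Car 85→Request R2 ($45), Car 70→Request R5 ($38), Car 31→Request R4 ($47), Car 58→Request R6 ($58) — total 46+45+38+47+58 = $234.
Max-entry greedy (repeatedly take the single best remaining cell) gives $232, worse by 2.
Car 70's own top request is Request R6 ($40), but forcing Car 70→Request R6 and reassigning the rest optimally gives only $227 — worse by 7.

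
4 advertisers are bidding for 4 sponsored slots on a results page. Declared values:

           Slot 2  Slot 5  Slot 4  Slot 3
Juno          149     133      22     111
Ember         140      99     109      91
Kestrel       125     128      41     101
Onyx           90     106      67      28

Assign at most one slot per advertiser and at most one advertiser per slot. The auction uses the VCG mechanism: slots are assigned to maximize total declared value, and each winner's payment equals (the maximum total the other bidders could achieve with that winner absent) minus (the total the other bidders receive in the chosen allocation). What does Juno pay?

Juno pays $31.

Efficient allocation: Juno→Slot 2 ($149), Ember→Slot 4 ($109), Kestrel→Slot 3 ($101), Onyx→Slot 5 ($106); total welfare W = $465.
Juno receives Slot 2 at value $149, so the others get W − 149 = $316.
Without Juno: best allocation of the remaining 3 bidders over all 4 slots is Ember→Slot 2 ($140), Kestrel→Slot 3 ($101), Onyx→Slot 5 ($106), total $347.
VCG payment = (others' best without Juno) − (others' welfare with Juno) = 347 − 316 = $31.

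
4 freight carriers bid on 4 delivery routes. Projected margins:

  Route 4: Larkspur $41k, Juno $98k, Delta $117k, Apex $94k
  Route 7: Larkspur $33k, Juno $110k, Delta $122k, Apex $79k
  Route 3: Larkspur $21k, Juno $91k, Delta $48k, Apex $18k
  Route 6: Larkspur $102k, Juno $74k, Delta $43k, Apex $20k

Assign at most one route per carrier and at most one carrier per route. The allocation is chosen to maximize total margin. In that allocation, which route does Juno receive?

This is the linear assignment problem.
Optimal: Larkspur→Route 6 ($102k), Juno→Route 3 ($91k), Delta→Route 7 ($122k), Apex→Route 4 ($94k) — total 102+91+122+94 = $409k.
Row-greedy (each carrier in turn takes its best remaining route) gives $347k, worse by 62.
Swapping Apex↔Juno (Apex→Route 3 $18k, Juno→Route 4 $98k) loses 69.
Juno's own top route is Route 7 ($110k), but forcing Juno→Route 7 and reassigning the rest optimally gives only $354k — worse by 55.

Juno receives Route 3.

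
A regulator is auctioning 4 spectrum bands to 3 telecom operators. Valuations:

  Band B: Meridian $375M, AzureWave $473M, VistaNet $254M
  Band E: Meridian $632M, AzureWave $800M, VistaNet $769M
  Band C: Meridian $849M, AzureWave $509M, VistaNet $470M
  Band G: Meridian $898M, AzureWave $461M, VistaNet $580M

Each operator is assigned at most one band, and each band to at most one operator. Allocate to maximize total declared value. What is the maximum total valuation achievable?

Optimal: Meridian→Band C ($849M), AzureWave→Band E ($800M), VistaNet→Band G ($580M) — total 849+800+580 = $2229M.
Max-entry greedy (repeatedly take the single best remaining cell) gives $2168M, worse by 61.

Max total: $2229M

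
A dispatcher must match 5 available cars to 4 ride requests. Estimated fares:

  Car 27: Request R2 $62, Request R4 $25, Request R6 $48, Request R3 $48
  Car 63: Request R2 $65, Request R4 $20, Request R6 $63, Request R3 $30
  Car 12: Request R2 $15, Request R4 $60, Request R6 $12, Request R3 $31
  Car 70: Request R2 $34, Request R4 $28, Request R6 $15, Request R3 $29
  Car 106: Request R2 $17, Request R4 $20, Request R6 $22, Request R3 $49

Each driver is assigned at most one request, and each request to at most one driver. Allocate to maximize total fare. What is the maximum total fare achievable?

Maximum total: $234

Treat this as an assignment problem: match each driver to one request.
Optimal: Car 27→Request R2 ($62), Car 12→Request R4 ($60), Car 63→Request R6 ($63), Car 106→Request R3 ($49) — total 62+60+63+49 = $234.
Row-greedy (each driver in turn takes its best remaining request) gives $214, worse by 20.
Next-best assignment: Car 63→Request R2, Car 12→Request R4, Car 27→Request R6, Car 106→Request R3 = $222.
Swapping Car 106↔Car 12 (Car 106→Request R4 $20, Car 12→Request R3 $31) loses 58.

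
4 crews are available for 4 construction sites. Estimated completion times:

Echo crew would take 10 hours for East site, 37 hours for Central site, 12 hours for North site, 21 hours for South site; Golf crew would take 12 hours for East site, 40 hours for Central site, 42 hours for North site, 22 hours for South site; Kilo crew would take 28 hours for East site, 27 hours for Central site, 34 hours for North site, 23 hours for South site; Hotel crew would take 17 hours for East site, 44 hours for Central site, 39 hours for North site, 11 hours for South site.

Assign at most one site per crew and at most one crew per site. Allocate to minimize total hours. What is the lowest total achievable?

This is a one-to-one assignment (minimum-cost bipartite matching).
Optimal: Echo crew→North site (12 hours), Golf crew→East site (12 hours), Kilo crew→Central site (27 hours), Hotel crew→South site (11 hours) — total 12+12+27+11 = 62 hours.
Min-entry greedy (repeatedly take the single cheapest remaining cell) gives 90 hours, worse by 28.
Next-best assignment: Echo crew→North site, Golf crew→South site, Kilo crew→Central site, Hotel crew→East site = 78 hours.

Minimum total: 62 hours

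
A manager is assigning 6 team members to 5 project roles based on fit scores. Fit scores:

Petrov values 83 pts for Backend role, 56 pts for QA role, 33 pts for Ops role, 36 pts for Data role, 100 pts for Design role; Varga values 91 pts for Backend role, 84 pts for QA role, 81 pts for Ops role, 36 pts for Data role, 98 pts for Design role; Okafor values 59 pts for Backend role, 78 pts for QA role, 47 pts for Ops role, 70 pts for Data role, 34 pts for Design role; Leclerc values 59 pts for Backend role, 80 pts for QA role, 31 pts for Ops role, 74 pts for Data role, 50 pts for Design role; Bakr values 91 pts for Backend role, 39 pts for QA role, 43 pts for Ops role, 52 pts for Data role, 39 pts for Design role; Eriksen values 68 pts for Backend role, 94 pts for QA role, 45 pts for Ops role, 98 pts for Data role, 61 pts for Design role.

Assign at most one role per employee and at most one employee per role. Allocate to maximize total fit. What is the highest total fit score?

Maximum total: 450 pts

This is the linear assignment problem.
Optimal: Bakr→Backend role (91 pts), Leclerc→QA role (80 pts), Varga→Ops role (81 pts), Eriksen→Data role (98 pts), Petrov→Design role (100 pts) — total 91+80+81+98+100 = 450 pts.
Row-greedy (each employee in turn takes its best remaining role) gives 386 pts, worse by 64.
Checked against all permutations: 450 pts is optimal.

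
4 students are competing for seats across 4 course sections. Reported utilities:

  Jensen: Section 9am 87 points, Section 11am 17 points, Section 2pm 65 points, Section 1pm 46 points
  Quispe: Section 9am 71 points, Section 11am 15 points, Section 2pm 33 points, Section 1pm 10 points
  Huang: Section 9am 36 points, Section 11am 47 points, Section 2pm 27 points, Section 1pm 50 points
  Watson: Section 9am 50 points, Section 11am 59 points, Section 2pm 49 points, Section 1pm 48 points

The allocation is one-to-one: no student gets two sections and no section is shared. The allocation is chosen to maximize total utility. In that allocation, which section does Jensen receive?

Jensen receives Section 2pm.

This is the linear assignment problem.
Optimal: Jensen→Section 2pm (65 points), Quispe→Section 9am (71 points), Huang→Section 1pm (50 points), Watson→Section 11am (59 points) — total 65+71+50+59 = 245 points.
Next-best assignment: Jensen→Section 2pm, Quispe→Section 9am, Huang→Section 11am, Watson→Section 1pm = 231 points.
No other one-to-one assignment exceeds 245 points.
Jensen's own top section is Section 9am (87 points), but forcing Jensen→Section 9am and reassigning the rest optimally gives only 229 points — worse by 16.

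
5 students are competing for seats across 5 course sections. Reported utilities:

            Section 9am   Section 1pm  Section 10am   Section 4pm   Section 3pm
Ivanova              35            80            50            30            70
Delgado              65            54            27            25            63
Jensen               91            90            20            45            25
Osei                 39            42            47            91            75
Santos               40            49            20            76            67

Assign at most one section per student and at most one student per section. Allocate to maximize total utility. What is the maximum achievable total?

Optimal: Ivanova→Section 10am (50 points), Delgado→Section 9am (65 points), Jensen→Section 1pm (90 points), Osei→Section 4pm (91 points), Santos→Section 3pm (67 points) — total 50+65+90+91+67 = 363 points.
Column-greedy (each section in turn goes to its best remaining student) gives 357 points, worse by 6.
Swapping Jensen↔Santos (Jensen→Section 3pm 25 points, Santos→Section 1pm 49 points) loses 83.

Max total: 363 points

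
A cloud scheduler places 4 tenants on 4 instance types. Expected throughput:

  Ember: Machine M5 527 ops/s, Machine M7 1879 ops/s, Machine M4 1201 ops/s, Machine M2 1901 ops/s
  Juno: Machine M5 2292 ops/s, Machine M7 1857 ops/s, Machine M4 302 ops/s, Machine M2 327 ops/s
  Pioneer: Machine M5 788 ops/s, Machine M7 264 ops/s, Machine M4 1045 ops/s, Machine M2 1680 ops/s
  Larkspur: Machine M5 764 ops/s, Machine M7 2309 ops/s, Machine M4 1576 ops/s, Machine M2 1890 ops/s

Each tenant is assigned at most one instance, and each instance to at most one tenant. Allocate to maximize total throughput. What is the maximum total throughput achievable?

Optimal: Ember→Machine M2 (1901 ops/s), Juno→Machine M5 (2292 ops/s), Pioneer→Machine M4 (1045 ops/s), Larkspur→Machine M7 (2309 ops/s) — total 1901+2292+1045+2309 = 7547 ops/s.
Column-greedy (each instance in turn goes to its best remaining tenant) gives 7482 ops/s, worse by 65.
Swapping Ember↔Juno (Ember→Machine M5 527 ops/s, Juno→Machine M2 327 ops/s) loses 3339.
Checked against all permutations: 7547 ops/s is optimal.

Max total: 7547 ops/s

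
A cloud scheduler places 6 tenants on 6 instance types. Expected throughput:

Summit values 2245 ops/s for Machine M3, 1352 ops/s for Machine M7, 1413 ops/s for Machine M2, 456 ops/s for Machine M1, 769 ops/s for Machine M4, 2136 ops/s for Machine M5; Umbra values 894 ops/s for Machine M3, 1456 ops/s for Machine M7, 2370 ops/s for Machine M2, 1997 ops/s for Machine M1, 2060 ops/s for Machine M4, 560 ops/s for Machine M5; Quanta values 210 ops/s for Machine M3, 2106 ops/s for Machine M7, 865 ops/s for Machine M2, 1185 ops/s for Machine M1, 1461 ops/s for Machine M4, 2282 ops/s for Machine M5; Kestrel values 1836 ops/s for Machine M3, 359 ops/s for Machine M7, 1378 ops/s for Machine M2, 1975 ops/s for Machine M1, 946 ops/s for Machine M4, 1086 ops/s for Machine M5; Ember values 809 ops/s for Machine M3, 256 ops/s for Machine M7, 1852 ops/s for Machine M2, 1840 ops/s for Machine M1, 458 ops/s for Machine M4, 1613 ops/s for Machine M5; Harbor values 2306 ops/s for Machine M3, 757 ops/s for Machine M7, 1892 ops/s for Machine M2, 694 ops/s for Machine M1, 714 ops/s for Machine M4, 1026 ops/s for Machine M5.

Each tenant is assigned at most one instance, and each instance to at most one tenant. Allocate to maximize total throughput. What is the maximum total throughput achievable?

Optimal: Summit→Machine M5 (2136 ops/s), Umbra→Machine M4 (2060 ops/s), Quanta→Machine M7 (2106 ops/s), Kestrel→Machine M1 (1975 ops/s), Ember→Machine M2 (1852 ops/s), Harbor→Machine M3 (2306 ops/s) — total 2136+2060+2106+1975+1852+2306 = 12435 ops/s.
Column-greedy (each instance in turn goes to its best remaining tenant) gives 11139 ops/s, worse by 1296.
Checked against all permutations: 12435 ops/s is optimal.

Max total: 12435 ops/s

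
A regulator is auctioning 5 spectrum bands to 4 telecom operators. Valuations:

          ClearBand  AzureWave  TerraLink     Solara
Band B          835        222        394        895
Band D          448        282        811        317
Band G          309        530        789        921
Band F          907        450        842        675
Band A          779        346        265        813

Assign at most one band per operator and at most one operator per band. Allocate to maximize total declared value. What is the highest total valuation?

Maximum total: $3143M

Optimal: ClearBand→Band F ($907M), AzureWave→Band G ($530M), TerraLink→Band D ($811M), Solara→Band B ($895M) — total 907+530+811+895 = $3143M.
Max-entry greedy (repeatedly take the single best remaining cell) gives $2985M, worse by 158.
Next-best assignment: ClearBand→Band F, AzureWave→Band G, TerraLink→Band D, Solara→Band A = $3061M.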